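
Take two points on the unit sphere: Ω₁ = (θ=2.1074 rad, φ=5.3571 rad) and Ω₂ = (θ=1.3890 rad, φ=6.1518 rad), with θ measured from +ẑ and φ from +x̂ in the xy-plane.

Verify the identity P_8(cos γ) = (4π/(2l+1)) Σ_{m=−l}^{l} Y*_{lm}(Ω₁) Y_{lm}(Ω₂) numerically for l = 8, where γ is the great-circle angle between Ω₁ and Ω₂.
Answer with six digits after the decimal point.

Summing Y*_{l m}(θ₁,φ₁)·Y_{l m}(θ₂,φ₂) over m ∈ [−8, 8]; prefactor 4π/(2·8+1) = 0.739198:
  m=-8: Y*=(0.066090, -0.138475)  Y=(0.224115, 0.391685)  product (0.069050, -0.005148)
  m=-7: Y*=(-0.357839, 0.072319)  Y=(0.201103, 0.263936)  product (-0.091050, -0.079903)
  m=-6: Y*=(0.331092, 0.294323)  Y=(-0.122431, -0.123146)  product (-0.004291, -0.076807)
  m=-5: Y*=(0.014685, -0.178772)  Y=(-0.268877, -0.207356)  product (-0.041018, 0.045023)
  m=-4: Y*=(0.211592, -0.133469)  Y=(0.060125, 0.034869)  product (0.017376, -0.000647)
  m=-3: Y*=(-0.299740, -0.113966)  Y=(0.304046, 0.126459)  product (-0.076723, -0.072556)
  m=-2: Y*=(-0.027116, -0.093814)  Y=(-0.020823, -0.005601)  product (0.000039, 0.002105)
  m=-1: Y*=(-0.203817, 0.271073)  Y=(-0.318872, -0.042138)  product (0.076414, -0.077849)
  m=+0: Y*=(-0.048739, -0.000000)  Y=(0.007325, 0.000000)  product (-0.000357, -0.000000)
  m=+1: Y*=(0.203817, 0.271073)  Y=(0.318872, -0.042138)  product (0.076414, 0.077849)
  m=+2: Y*=(-0.027116, 0.093814)  Y=(-0.020823, 0.005601)  product (0.000039, -0.002105)
  m=+3: Y*=(0.299740, -0.113966)  Y=(-0.304046, 0.126459)  product (-0.076723, 0.072556)
  m=+4: Y*=(0.211592, 0.133469)  Y=(0.060125, -0.034869)  product (0.017376, 0.000647)
  m=+5: Y*=(-0.014685, -0.178772)  Y=(0.268877, -0.207356)  product (-0.041018, -0.045023)
  m=+6: Y*=(0.331092, -0.294323)  Y=(-0.122431, 0.123146)  product (-0.004291, 0.076807)
  m=+7: Y*=(0.357839, 0.072319)  Y=(-0.201103, 0.263936)  product (-0.091050, 0.079903)
  m=+8: Y*=(0.066090, 0.138475)  Y=(0.224115, -0.391685)  product (0.069050, 0.005148)
Accumulated sum (-0.100762, -0.000000); after 4π/(2l+1) scaling, (-0.074483, -0.000000) ⇒ P_8 = -0.074483

-0.074483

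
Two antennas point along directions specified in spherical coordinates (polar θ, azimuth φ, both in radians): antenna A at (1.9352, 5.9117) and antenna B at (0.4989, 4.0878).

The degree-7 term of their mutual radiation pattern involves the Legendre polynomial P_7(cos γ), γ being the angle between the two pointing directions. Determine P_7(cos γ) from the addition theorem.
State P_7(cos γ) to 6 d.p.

-0.047962

Summing Y*_{l m}(θ₁,φ₁)·Y_{l m}(θ₂,φ₂) over m ∈ [−7, 7]; prefactor 4π/(2·7+1) = 0.837758:
  [-7]  conj(Y_{7,-7})(Ω₁) = -0.26641 - 0.16013j ; Y_{7,-7}(Ω₂) = -0.00271 + 0.00096j ; Δ = 0.00087 + 0.00018j
  [-6]  conj(Y_{7,-6})(Ω₁) = 0.27133 + 0.35097j ; Y_{7,-6}(Ω₂) = 0.01620 + 0.01123j ; Δ = 0.00046 + 0.00873j
  [-5]  conj(Y_{7,-5})(Ω₁) = -0.04810 - 0.16320j ; Y_{7,-5}(Ω₂) = -0.00155 - 0.08301j ; Δ = -0.01347 + 0.00425j
  [-4]  conj(Y_{7,-4})(Ω₁) = 0.02279 - 0.26788j ; Y_{7,-4}(Ω₂) = -0.18980 + 0.14227j ; Δ = 0.03379 + 0.05409j
  [-3]  conj(Y_{7,-3})(Ω₁) = -0.12232 + 0.24917j ; Y_{7,-3}(Ω₂) = 0.42945 + 0.13424j ; Δ = -0.08598 + 0.09059j
  [-2]  conj(Y_{7,-2})(Ω₁) = -0.11957 + 0.10983j ; Y_{7,-2}(Ω₂) = -0.15115 - 0.45365j ; Δ = 0.06790 + 0.03764j
  [-1]  conj(Y_{7,-1})(Ω₁) = 0.28029 - 0.10919j ; Y_{7,-1}(Ω₂) = -0.02616 + 0.03629j ; Δ = -0.00337 + 0.01303j
  [+0]  conj(Y_{7,0})(Ω₁) = 0.12877 + 0.00000j ; Y_{7,0}(Ω₂) = -0.44761 + 0.00000j ; Δ = -0.05764 + 0.00000j
  [+1]  conj(Y_{7,1})(Ω₁) = -0.28029 - 0.10919j ; Y_{7,1}(Ω₂) = 0.02616 + 0.03629j ; Δ = -0.00337 - 0.01303j
  [+2]  conj(Y_{7,2})(Ω₁) = -0.11957 - 0.10983j ; Y_{7,2}(Ω₂) = -0.15115 + 0.45365j ; Δ = 0.06790 - 0.03764j
  [+3]  conj(Y_{7,3})(Ω₁) = 0.12232 + 0.24917j ; Y_{7,3}(Ω₂) = -0.42945 + 0.13424j ; Δ = -0.08598 - 0.09059j
  [+4]  conj(Y_{7,4})(Ω₁) = 0.02279 + 0.26788j ; Y_{7,4}(Ω₂) = -0.18980 - 0.14227j ; Δ = 0.03379 - 0.05409j
  [+5]  conj(Y_{7,5})(Ω₁) = 0.04810 - 0.16320j ; Y_{7,5}(Ω₂) = 0.00155 - 0.08301j ; Δ = -0.01347 - 0.00425j
  [+6]  conj(Y_{7,6})(Ω₁) = 0.27133 - 0.35097j ; Y_{7,6}(Ω₂) = 0.01620 - 0.01123j ; Δ = 0.00046 - 0.00873j
  [+7]  conj(Y_{7,7})(Ω₁) = 0.26641 - 0.16013j ; Y_{7,7}(Ω₂) = 0.00271 + 0.00096j ; Δ = 0.00087 - 0.00018j
Accumulated sum -0.05725 + 0.00000j; after 4π/(2l+1) scaling, -0.04796 + 0.00000j ⇒ P_7 = -0.047962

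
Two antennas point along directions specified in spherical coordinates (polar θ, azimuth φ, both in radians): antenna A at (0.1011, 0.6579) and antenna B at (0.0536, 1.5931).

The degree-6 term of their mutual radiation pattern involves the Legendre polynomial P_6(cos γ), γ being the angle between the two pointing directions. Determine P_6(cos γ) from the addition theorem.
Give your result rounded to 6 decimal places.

Addition theorem: P_6(cos γ) = (4π/13) Σ_m Y*_{lm}(Ω₁) Y_{lm}(Ω₂), m = −6…6:
  [-6]  conj(Y_{6,-6})(Ω₁) = -0.000000-0.000000i ; Y_{6,-6}(Ω₂) = -0.000000+0.000000i ; Δ = +0.000000+0.000000i
  [-5]  conj(Y_{6,-5})(Ω₁) = -0.000017-0.000003i ; Y_{6,-5}(Ω₂) = -0.000000-0.000001i ; Δ = -0.000000+0.000000i
  [-4]  conj(Y_{6,-4})(Ω₁) = -0.000319+0.000179i ; Y_{6,-4}(Ω₂) = +0.000029-0.000003i ; Δ = -0.000000+0.000000i
  [-3]  conj(Y_{6,-3})(Ω₁) = -0.002061+0.004835i ; Y_{6,-3}(Ω₂) = +0.000053+0.000795i ; Δ = -0.000004-0.000001i
  [-2]  conj(Y_{6,-2})(Ω₁) = +0.012983+0.049808i ; Y_{6,-2}(Ω₂) = -0.014814+0.000661i ; Δ = -0.000225-0.000729i
  [-1]  conj(Y_{6,-1})(Ω₁) = +0.249974+0.193166i ; Y_{6,-1}(Ω₂) = -0.003882-0.174002i ; Δ = +0.032641-0.044246i
  [+0]  conj(Y_{6,0})(Ω₁) = +0.910798-0.000000i ; Y_{6,0}(Ω₂) = +0.986652+0.000000i ; Δ = +0.898641+0.000000i
  [+1]  conj(Y_{6,1})(Ω₁) = -0.249974+0.193166i ; Y_{6,1}(Ω₂) = +0.003882-0.174002i ; Δ = +0.032641+0.044246i
  [+2]  conj(Y_{6,2})(Ω₁) = +0.012983-0.049808i ; Y_{6,2}(Ω₂) = -0.014814-0.000661i ; Δ = -0.000225+0.000729i
  [+3]  conj(Y_{6,3})(Ω₁) = +0.002061+0.004835i ; Y_{6,3}(Ω₂) = -0.000053+0.000795i ; Δ = -0.000004+0.000001i
  [+4]  conj(Y_{6,4})(Ω₁) = -0.000319-0.000179i ; Y_{6,4}(Ω₂) = +0.000029+0.000003i ; Δ = -0.000000-0.000000i
  [+5]  conj(Y_{6,5})(Ω₁) = +0.000017-0.000003i ; Y_{6,5}(Ω₂) = +0.000000-0.000001i ; Δ = -0.000000-0.000000i
  [+6]  conj(Y_{6,6})(Ω₁) = -0.000000+0.000000i ; Y_{6,6}(Ω₂) = -0.000000-0.000000i ; Δ = +0.000000-0.000000i
Accumulated sum +0.963464-0.000000i; after 4π/(2l+1) scaling, +0.931327-0.000000i ⇒ P_6 = 0.931327

0.931327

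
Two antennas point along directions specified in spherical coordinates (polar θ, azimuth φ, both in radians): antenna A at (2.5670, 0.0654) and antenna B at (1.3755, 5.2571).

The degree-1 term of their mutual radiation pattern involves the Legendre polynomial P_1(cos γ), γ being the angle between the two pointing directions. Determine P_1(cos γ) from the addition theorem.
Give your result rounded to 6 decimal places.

Summing Y*_{l m}(θ₁,φ₁)·Y_{l m}(θ₂,φ₂) over m ∈ [−1, 1]; prefactor 4π/(2·1+1) = 4.188790:
  m=-1: Y*=(0.187372, 0.012272)  Y=(0.175622, 0.289876)  product (0.029349, 0.056470)
  m=+0: Y*=(-0.410140, -0.000000)  Y=(0.094817, 0.000000)  product (-0.038888, -0.000000)
  m=+1: Y*=(-0.187372, 0.012272)  Y=(-0.175622, 0.289876)  product (0.029349, -0.056470)
Total Σ_m = (0.019811, 0.000000). Multiply by 4.188790: (0.082983, 0.000000). P_1(cos γ) = 0.082983

0.082983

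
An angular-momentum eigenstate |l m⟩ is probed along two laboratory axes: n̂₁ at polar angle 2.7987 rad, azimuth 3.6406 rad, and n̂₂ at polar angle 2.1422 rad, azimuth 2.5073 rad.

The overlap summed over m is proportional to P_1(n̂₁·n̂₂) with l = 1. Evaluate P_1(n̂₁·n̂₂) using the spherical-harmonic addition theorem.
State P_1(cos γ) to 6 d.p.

Addition theorem: P_1(cos γ) = (4π/3) Σ_m Y*_{lm}(Ω₁) Y_{lm}(Ω₂), m = −1…1:
  m=-1: Y*=-0.10199 - 0.05559j  Y=-0.23408 - 0.17222j  product 0.01430 + 0.03058j
  m=+0: Y*=-0.46016 + 0.00000j  Y=-0.26424 + 0.00000j  product 0.12159 + 0.00000j
  m=+1: Y*=0.10199 - 0.05559j  Y=0.23408 - 0.17222j  product 0.01430 - 0.03058j
Total Σ_m = 0.15020 + 0.00000j. Multiply by 4.188790: 0.62915 + 0.00000j. P_1(cos γ) = 0.629146

0.629146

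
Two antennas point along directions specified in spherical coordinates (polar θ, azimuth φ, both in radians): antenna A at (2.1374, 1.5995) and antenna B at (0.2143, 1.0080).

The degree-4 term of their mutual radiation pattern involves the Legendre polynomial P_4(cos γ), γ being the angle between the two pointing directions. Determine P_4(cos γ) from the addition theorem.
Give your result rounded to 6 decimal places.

-0.066857

Summing Y*_{l m}(θ₁,φ₁)·Y_{l m}(θ₂,φ₂) over m ∈ [−4, 4]; prefactor 4π/(2·4+1) = 1.396263:
  m=-4: 0.22279 + 0.02569j × -0.00057 + 0.00070j = -0.00014 + 0.00014j  (running Σ = -0.00014 + 0.00014j)
  m=-3: -0.03471 + 0.40205j × -0.01168 - 0.00138j = 0.00096 - 0.00465j  (running Σ = 0.00082 - 0.00451j)
  m=-2: -0.24175 - 0.01389j × -0.03703 - 0.07760j = 0.00787 + 0.01928j  (running Σ = 0.00869 + 0.01477j)
  m=-1: -0.00605 + 0.21056j × 0.19320 - 0.30626j = 0.06332 + 0.04253j  (running Σ = 0.07201 + 0.05730j)
  m=0: -0.28966 + 0.00000j × 0.66249 + 0.00000j = -0.19189 + 0.00000j  (running Σ = -0.11989 + 0.05730j)
  m=1: 0.00605 + 0.21056j × -0.19320 - 0.30626j = 0.06332 - 0.04253j  (running Σ = -0.05657 + 0.01477j)
  m=2: -0.24175 + 0.01389j × -0.03703 + 0.07760j = 0.00787 - 0.01928j  (running Σ = -0.04870 - 0.00451j)
  m=3: 0.03471 + 0.40205j × 0.01168 - 0.00138j = 0.00096 + 0.00465j  (running Σ = -0.04774 + 0.00014j)
  m=4: 0.22279 - 0.02569j × -0.00057 - 0.00070j = -0.00014 - 0.00014j  (running Σ = -0.04788 + 0.00000j)
Total Σ_m = -0.04788 + 0.00000j. Multiply by 1.396263: -0.06686 + 0.00000j. P_4(cos γ) = -0.066857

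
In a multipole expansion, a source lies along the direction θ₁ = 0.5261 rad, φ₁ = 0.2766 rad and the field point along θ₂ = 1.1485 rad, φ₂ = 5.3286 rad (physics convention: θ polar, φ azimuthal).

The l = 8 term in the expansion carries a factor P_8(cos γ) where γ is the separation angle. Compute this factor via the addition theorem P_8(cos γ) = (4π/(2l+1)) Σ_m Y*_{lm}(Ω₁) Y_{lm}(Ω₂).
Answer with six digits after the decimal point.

-0.053927

Summing Y*_{l m}(θ₁,φ₁)·Y_{l m}(θ₂,φ₂) over m ∈ [−8, 8]; prefactor 4π/(2·8+1) = 0.739198:
  m=-8: Y*=-0.001248+0.001669i  Y=+0.053252+0.241193i  product -0.000469-0.000212i
  m=-7: Y*=-0.005130+0.013409i  Y=+0.409084+0.172434i  product -0.004411+0.004601i
  m=-6: Y*=-0.005469+0.061429i  Y=+0.279911-0.173807i  product +0.009146+0.018145i
  m=-5: Y*=+0.034449+0.181275i  Y=-0.006115+0.100884i  product -0.018498+0.002367i
  m=-4: Y*=+0.172536+0.344427i  Y=+0.279951+0.224884i  product -0.029154+0.135223i
  m=-3: Y*=+0.346538+0.378764i  Y=+0.069768-0.019899i  product +0.031714+0.019530i
  m=-2: Y*=+0.243029+0.150075i  Y=-0.105662+0.300253i  product -0.070739+0.057113i
  m=-1: Y*=-0.253314-0.071910i  Y=+0.080233+0.113291i  product -0.012177-0.034468i
  m=+0: Y*=-0.388519-0.000000i  Y=-0.299147+0.000000i  product +0.116225+0.000000i
  m=+1: Y*=+0.253314-0.071910i  Y=-0.080233+0.113291i  product -0.012177+0.034468i
  m=+2: Y*=+0.243029-0.150075i  Y=-0.105662-0.300253i  product -0.070739-0.057113i
  m=+3: Y*=-0.346538+0.378764i  Y=-0.069768-0.019899i  product +0.031714-0.019530i
  m=+4: Y*=+0.172536-0.344427i  Y=+0.279951-0.224884i  product -0.029154-0.135223i
  m=+5: Y*=-0.034449+0.181275i  Y=+0.006115+0.100884i  product -0.018498-0.002367i
  m=+6: Y*=-0.005469-0.061429i  Y=+0.279911+0.173807i  product +0.009146-0.018145i
  m=+7: Y*=+0.005130+0.013409i  Y=-0.409084+0.172434i  product -0.004411-0.004601i
  m=+8: Y*=-0.001248-0.001669i  Y=+0.053252-0.241193i  product -0.000469+0.000212i
Total Σ_m = -0.072954-0.000000i. Multiply by 0.739198: -0.053927-0.000000i. P_8(cos γ) = -0.053927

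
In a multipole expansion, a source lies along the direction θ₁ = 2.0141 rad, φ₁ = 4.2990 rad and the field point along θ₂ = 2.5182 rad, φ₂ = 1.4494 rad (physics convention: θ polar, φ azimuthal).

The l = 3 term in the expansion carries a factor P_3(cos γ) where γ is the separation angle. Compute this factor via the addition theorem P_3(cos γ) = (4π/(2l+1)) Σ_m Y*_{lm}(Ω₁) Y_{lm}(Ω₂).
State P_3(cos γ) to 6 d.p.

Expand P_3 via completeness: Σ_{m} conj(Y_{3,m}) at Ω₁ times Y_{3,m} at Ω₂ —
  m=-3: +0.290897+0.099844i × -0.029569+0.077568i = -0.016346+0.019612i  (running Σ = -0.016346+0.019612i)
  m=-2: +0.242258-0.263185i × +0.274497+0.067987i = +0.084392-0.055773i  (running Σ = +0.068046-0.036161i)
  m=-1: +0.009395+0.021418i × +0.052457-0.429986i = +0.009702-0.002916i  (running Σ = +0.077749-0.039077i)
  m=0: +0.332953-0.000000i × -0.089661+0.000000i = -0.029853+0.000000i  (running Σ = +0.047895-0.039077i)
  m=1: -0.009395+0.021418i × -0.052457-0.429986i = +0.009702+0.002916i  (running Σ = +0.057598-0.036161i)
  m=2: +0.242258+0.263185i × +0.274497-0.067987i = +0.084392+0.055773i  (running Σ = +0.141990+0.019612i)
  m=3: -0.290897+0.099844i × +0.029569+0.077568i = -0.016346-0.019612i  (running Σ = +0.125644+0.000000i)
Accumulated sum +0.125644+0.000000i; after 4π/(2l+1) scaling, +0.225556+0.000000i ⇒ P_3 = 0.225556

0.225556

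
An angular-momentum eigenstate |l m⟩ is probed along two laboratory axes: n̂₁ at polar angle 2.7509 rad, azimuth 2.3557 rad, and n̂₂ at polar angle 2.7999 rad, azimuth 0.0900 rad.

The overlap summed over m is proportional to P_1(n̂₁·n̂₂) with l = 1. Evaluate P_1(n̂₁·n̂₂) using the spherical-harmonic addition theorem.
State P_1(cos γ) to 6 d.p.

Summing Y*_{l m}(θ₁,φ₁)·Y_{l m}(θ₂,φ₂) over m ∈ [−1, 1]; prefactor 4π/(2·1+1) = 4.188790:
  m=-1: Y*=-0.092991+0.093083i  Y=+0.115300-0.010405i  product -0.009753+0.011700i
  m=+0: Y*=-0.451784-0.000000i  Y=-0.460356+0.000000i  product +0.207981+0.000000i
  m=+1: Y*=+0.092991+0.093083i  Y=-0.115300-0.010405i  product -0.009753-0.011700i
Accumulated sum +0.188475+0.000000i; after 4π/(2l+1) scaling, +0.789481+0.000000i ⇒ P_1 = 0.789481

0.789481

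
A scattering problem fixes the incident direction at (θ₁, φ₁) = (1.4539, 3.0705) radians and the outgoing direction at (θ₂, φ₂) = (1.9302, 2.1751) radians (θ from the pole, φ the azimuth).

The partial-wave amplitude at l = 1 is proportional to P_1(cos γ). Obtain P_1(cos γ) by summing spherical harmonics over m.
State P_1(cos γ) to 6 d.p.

0.540245

Addition theorem: P_1(cos γ) = (4π/3) Σ_m Y*_{lm}(Ω₁) Y_{lm}(Ω₂), m = −1…1:
  [-1]  conj(Y_{1,-1})(Ω₁) = (-0.342270, 0.024374) ; Y_{1,-1}(Ω₂) = (-0.183763, -0.266141) ; Δ = (0.069384, 0.086613)
  [+0]  conj(Y_{1,0})(Ω₁) = (0.056986, -0.000000) ; Y_{1,0}(Ω₂) = (-0.171849, 0.000000) ; Δ = (-0.009793, 0.000000)
  [+1]  conj(Y_{1,1})(Ω₁) = (0.342270, 0.024374) ; Y_{1,1}(Ω₂) = (0.183763, -0.266141) ; Δ = (0.069384, -0.086613)
Accumulated sum (0.128974, 0.000000); after 4π/(2l+1) scaling, (0.540245, 0.000000) ⇒ P_1 = 0.540245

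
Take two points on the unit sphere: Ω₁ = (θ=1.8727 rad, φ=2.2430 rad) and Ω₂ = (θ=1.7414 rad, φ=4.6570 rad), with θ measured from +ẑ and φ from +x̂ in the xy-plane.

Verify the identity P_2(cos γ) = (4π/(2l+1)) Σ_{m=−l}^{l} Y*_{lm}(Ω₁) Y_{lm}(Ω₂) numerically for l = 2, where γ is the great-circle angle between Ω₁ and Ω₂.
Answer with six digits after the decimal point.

0.137989

Summing Y*_{l m}(θ₁,φ₁)·Y_{l m}(θ₂,φ₂) over m ∈ [−2, 2]; prefactor 4π/(2·2+1) = 2.513274:
  m=-2: Y*=(-0.079038, -0.343139)  Y=(-0.372841, -0.041472)  product (0.015238, 0.131214)
  m=-1: Y*=(0.136573, -0.171606)  Y=(0.007156, -0.129059)  product (-0.021170, -0.018854)
  m=+0: Y*=(-0.231740, -0.000000)  Y=(-0.288119, 0.000000)  product (0.066769, 0.000000)
  m=+1: Y*=(-0.136573, -0.171606)  Y=(-0.007156, -0.129059)  product (-0.021170, 0.018854)
  m=+2: Y*=(-0.079038, 0.343139)  Y=(-0.372841, 0.041472)  product (0.015238, -0.131214)
Accumulated sum (0.054904, 0.000000); after 4π/(2l+1) scaling, (0.137989, 0.000000) ⇒ P_2 = 0.137989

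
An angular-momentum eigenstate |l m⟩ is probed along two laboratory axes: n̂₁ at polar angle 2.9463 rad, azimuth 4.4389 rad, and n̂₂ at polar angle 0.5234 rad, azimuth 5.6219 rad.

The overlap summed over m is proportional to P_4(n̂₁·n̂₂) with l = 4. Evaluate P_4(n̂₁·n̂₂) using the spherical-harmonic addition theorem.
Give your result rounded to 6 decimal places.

Summing Y*_{l m}(θ₁,φ₁)·Y_{l m}(θ₂,φ₂) over m ∈ [−4, 4]; prefactor 4π/(2·4+1) = 1.396263:
  m=-4: Y*=0.00029 - 0.00056j  Y=-0.02429 + 0.01316j  product 0.00000 + 0.00002j
  m=-3: Y*=-0.00656 - 0.00612j  Y=-0.05434 + 0.12399j  product 0.00112 - 0.00048j
  m=-2: Y*=-0.06172 + 0.03758j  Y=0.08729 + 0.34440j  product -0.01833 - 0.01798j
  m=-1: Y*=0.09089 + 0.32399j  Y=0.36387 + 0.28315j  product -0.05867 + 0.14363j
  m=+0: Y*=0.69219 + 0.00000j  Y=0.02024 + 0.00000j  product 0.01401 + 0.00000j
  m=+1: Y*=-0.09089 + 0.32399j  Y=-0.36387 + 0.28315j  product -0.05867 - 0.14363j
  m=+2: Y*=-0.06172 - 0.03758j  Y=0.08729 - 0.34440j  product -0.01833 + 0.01798j
  m=+3: Y*=0.00656 - 0.00612j  Y=0.05434 + 0.12399j  product 0.00112 + 0.00048j
  m=+4: Y*=0.00029 + 0.00056j  Y=-0.02429 - 0.01316j  product 0.00000 - 0.00002j
Accumulated sum -0.13775 - 0.00000j; after 4π/(2l+1) scaling, -0.19234 - 0.00000j ⇒ P_4 = -0.192341

-0.192341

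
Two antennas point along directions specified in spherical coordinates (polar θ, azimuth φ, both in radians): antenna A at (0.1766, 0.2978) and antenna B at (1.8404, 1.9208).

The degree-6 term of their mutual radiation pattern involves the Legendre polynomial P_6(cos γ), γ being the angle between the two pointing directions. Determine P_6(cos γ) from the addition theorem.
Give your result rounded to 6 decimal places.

0.069080

Summing Y*_{l m}(θ₁,φ₁)·Y_{l m}(θ₂,φ₂) over m ∈ [−6, 6]; prefactor 4π/(2·6+1) = 0.966644:
  term(m=-6) = -0.00001 + 0.00000j   from Y*(Ω₁)=-0.00000 + 0.00001j, Y(Ω₂)=0.19558 + 0.33440j
  term(m=-5) = 0.00003 + 0.00010j   from Y*(Ω₁)=0.00002 + 0.00027j, Y(Ω₂)=0.36489 - 0.06611j
  term(m=-4) = -0.00022 + 0.00005j   from Y*(Ω₁)=0.00122 + 0.00305j, Y(Ω₂)=-0.01150 + 0.06665j
  term(m=-3) = 0.00143 + 0.00907j   from Y*(Ω₁)=0.01670 + 0.02076j, Y(Ω₂)=0.29914 + 0.17159j
  term(m=-2) = 0.00488 - 0.00051j   from Y*(Ω₁)=0.12108 + 0.08205j, Y(Ω₂)=0.02566 - 0.02161j
  term(m=-1) = 0.00827 + 0.15821j   from Y*(Ω₁)=0.47138 + 0.14468j, Y(Ω₂)=0.11017 + 0.30182j
  term(m=+0) = 0.04270 + 0.00000j   from Y*(Ω₁)=0.70994 + 0.00000j, Y(Ω₂)=0.06014 + 0.00000j
  term(m=+1) = 0.00827 - 0.15821j   from Y*(Ω₁)=-0.47138 + 0.14468j, Y(Ω₂)=-0.11017 + 0.30182j
  term(m=+2) = 0.00488 + 0.00051j   from Y*(Ω₁)=0.12108 - 0.08205j, Y(Ω₂)=0.02566 + 0.02161j
  term(m=+3) = 0.00143 - 0.00907j   from Y*(Ω₁)=-0.01670 + 0.02076j, Y(Ω₂)=-0.29914 + 0.17159j
  term(m=+4) = -0.00022 - 0.00005j   from Y*(Ω₁)=0.00122 - 0.00305j, Y(Ω₂)=-0.01150 - 0.06665j
  term(m=+5) = 0.00003 - 0.00010j   from Y*(Ω₁)=-0.00002 + 0.00027j, Y(Ω₂)=-0.36489 - 0.06611j
  term(m=+6) = -0.00001 - 0.00000j   from Y*(Ω₁)=-0.00000 - 0.00001j, Y(Ω₂)=0.19558 - 0.33440j
Accumulated sum 0.07146 + 0.00000j; after 4π/(2l+1) scaling, 0.06908 + 0.00000j ⇒ P_6 = 0.069080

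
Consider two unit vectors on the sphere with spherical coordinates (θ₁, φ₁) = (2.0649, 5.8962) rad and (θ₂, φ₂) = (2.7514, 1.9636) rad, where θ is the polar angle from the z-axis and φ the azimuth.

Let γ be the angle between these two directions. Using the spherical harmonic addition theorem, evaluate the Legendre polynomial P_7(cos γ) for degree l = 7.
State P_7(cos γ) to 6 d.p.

-0.293933

Expand P_7 via completeness: Σ_{m} conj(Y_{7,m}) at Ω₁ times Y_{7,m} at Ω₂ —
  term(m=-7) = -0.000087+0.000080i   from Y*(Ω₁)=-0.186103-0.085959i, Y(Ω₂)=+0.000220-0.000532i
  term(m=-6) = +0.000073-0.002164i   from Y*(Ω₁)=+0.281972+0.302000i, Y(Ω₂)=-0.003708-0.003703i
  term(m=-5) = +0.007583+0.008020i   from Y*(Ω₁)=-0.132966-0.348876i, Y(Ω₂)=-0.027306+0.011327i
  term(m=-4) = +0.001838+0.000041i   from Y*(Ω₁)=+0.000364-0.015932i, Y(Ω₂)=+0.000048+0.115345i
  term(m=-3) = -0.077945+0.075365i   from Y*(Ω₁)=-0.138692+0.319241i, Y(Ω₂)=+0.287825+0.119115i
  term(m=-2) = +0.000864-0.077034i   from Y*(Ω₁)=+0.103083-0.100754i, Y(Ω₂)=+0.377843-0.378001i
  term(m=-1) = -0.083880-0.084827i   from Y*(Ω₁)=+0.271020-0.110450i, Y(Ω₂)=-0.156030-0.376579i
  term(m=+0) = -0.047747-0.000000i   from Y*(Ω₁)=-0.183679-0.000000i, Y(Ω₂)=+0.259947+0.000000i
  term(m=+1) = -0.083880+0.084827i   from Y*(Ω₁)=-0.271020-0.110450i, Y(Ω₂)=+0.156030-0.376579i
  term(m=+2) = +0.000864+0.077034i   from Y*(Ω₁)=+0.103083+0.100754i, Y(Ω₂)=+0.377843+0.378001i
  term(m=+3) = -0.077945-0.075365i   from Y*(Ω₁)=+0.138692+0.319241i, Y(Ω₂)=-0.287825+0.119115i
  term(m=+4) = +0.001838-0.000041i   from Y*(Ω₁)=+0.000364+0.015932i, Y(Ω₂)=+0.000048-0.115345i
  term(m=+5) = +0.007583-0.008020i   from Y*(Ω₁)=+0.132966-0.348876i, Y(Ω₂)=+0.027306+0.011327i
  term(m=+6) = +0.000073+0.002164i   from Y*(Ω₁)=+0.281972-0.302000i, Y(Ω₂)=-0.003708+0.003703i
  term(m=+7) = -0.000087-0.000080i   from Y*(Ω₁)=+0.186103-0.085959i, Y(Ω₂)=-0.000220-0.000532i
Total Σ_m = -0.350857-0.000000i. Multiply by 0.837758: -0.293933-0.000000i. P_7(cos γ) = -0.293933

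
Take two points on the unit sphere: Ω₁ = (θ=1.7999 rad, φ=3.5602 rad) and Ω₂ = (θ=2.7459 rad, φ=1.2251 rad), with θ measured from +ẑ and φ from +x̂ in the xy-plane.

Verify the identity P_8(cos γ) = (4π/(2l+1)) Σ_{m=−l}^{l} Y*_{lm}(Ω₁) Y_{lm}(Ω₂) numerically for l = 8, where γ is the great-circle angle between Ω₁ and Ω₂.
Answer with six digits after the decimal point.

0.248957

Summing Y*_{l m}(θ₁,φ₁)·Y_{l m}(θ₂,φ₂) over m ∈ [−8, 8]; prefactor 4π/(2·8+1) = 0.739198:
  m=-8: -0.40811 - 0.08582j × -0.00023 + 0.00009j = 0.00010 - 0.00002j  (running Σ = 0.00010 - 0.00002j)
  m=-7: -0.38036 + 0.08160j × 0.00159 + 0.00181j = -0.00075 - 0.00056j  (running Σ = -0.00065 - 0.00057j)
  m=-6: 0.05874 - 0.04282j × 0.00701 - 0.01273j = -0.00013 - 0.00105j  (running Σ = -0.00078 - 0.00162j)
  m=-5: 0.17966 - 0.31215j × -0.06160 - 0.00980j = -0.01413 + 0.01747j  (running Σ = -0.01491 + 0.01585j)
  m=-4: 0.00529 - 0.05087j × 0.03626 + 0.19060j = 0.00989 - 0.00084j  (running Σ = -0.00502 + 0.01501j)
  m=-3: 0.10005 + 0.30708j × 0.36300 - 0.21450j = 0.10219 + 0.09001j  (running Σ = 0.09717 + 0.10502j)
  m=-2: 0.06989 + 0.07754j × -0.43176 - 0.35736j = -0.00247 - 0.05846j  (running Σ = 0.09470 + 0.04656j)
  m=-1: -0.27590 - 0.12275j × -0.07863 + 0.21832j = 0.04849 - 0.05058j  (running Σ = 0.14319 - 0.00402j)
  m=0: -0.11953 + 0.00000j × -0.42169 + 0.00000j = 0.05040 + 0.00000j  (running Σ = 0.19360 - 0.00402j)
  m=1: 0.27590 - 0.12275j × 0.07863 + 0.21832j = 0.04849 + 0.05058j  (running Σ = 0.24209 + 0.04656j)
  m=2: 0.06989 - 0.07754j × -0.43176 + 0.35736j = -0.00247 + 0.05846j  (running Σ = 0.23962 + 0.10502j)
  m=3: -0.10005 + 0.30708j × -0.36300 - 0.21450j = 0.10219 - 0.09001j  (running Σ = 0.34181 + 0.01501j)
  m=4: 0.00529 + 0.05087j × 0.03626 - 0.19060j = 0.00989 + 0.00084j  (running Σ = 0.35170 + 0.01585j)
  m=5: -0.17966 - 0.31215j × 0.06160 - 0.00980j = -0.01413 - 0.01747j  (running Σ = 0.33758 - 0.00162j)
  m=6: 0.05874 + 0.04282j × 0.00701 + 0.01273j = -0.00013 + 0.00105j  (running Σ = 0.33744 - 0.00057j)
  m=7: 0.38036 + 0.08160j × -0.00159 + 0.00181j = -0.00075 + 0.00056j  (running Σ = 0.33669 - 0.00002j)
  m=8: -0.40811 + 0.08582j × -0.00023 - 0.00009j = 0.00010 + 0.00002j  (running Σ = 0.33679 + 0.00000j)
Accumulated sum 0.33679 + 0.00000j; after 4π/(2l+1) scaling, 0.24896 + 0.00000j ⇒ P_8 = 0.248957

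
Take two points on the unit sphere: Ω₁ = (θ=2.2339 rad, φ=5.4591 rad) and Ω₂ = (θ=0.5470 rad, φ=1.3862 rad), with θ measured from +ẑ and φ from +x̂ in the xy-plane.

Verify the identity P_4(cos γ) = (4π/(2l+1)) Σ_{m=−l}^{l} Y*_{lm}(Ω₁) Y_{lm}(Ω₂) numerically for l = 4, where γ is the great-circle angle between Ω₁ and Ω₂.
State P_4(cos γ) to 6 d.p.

-0.309602

Term-by-term m-sum for l=4 (normalisation 4π/9 = 1.396263):
  term(m=-4) = (-0.004613, -0.003047)   from Y*(Ω₁)=(-0.168662, 0.026311), Y(Ω₂)=(0.023953, 0.021800)
  term(m=-3) = (-0.053335, 0.019328)   from Y*(Ω₁)=(0.295754, 0.233993), Y(Ω₂)=(-0.079111, 0.127943)
  term(m=-2) = (-0.036705, 0.122190)   from Y*(Ω₁)=(-0.026538, -0.342294), Y(Ω₂)=(-0.346575, -0.134102)
  term(m=-1) = (-0.021071, -0.028331)   from Y*(Ω₁)=(0.054178, -0.058541), Y(Ω₂)=(0.081250, -0.435138)
  term(m=+0) = (0.009714, 0.000000)   from Y*(Ω₁)=(-0.353566, -0.000000), Y(Ω₂)=(-0.027475, 0.000000)
  term(m=+1) = (-0.021071, 0.028331)   from Y*(Ω₁)=(-0.054178, -0.058541), Y(Ω₂)=(-0.081250, -0.435138)
  term(m=+2) = (-0.036705, -0.122190)   from Y*(Ω₁)=(-0.026538, 0.342294), Y(Ω₂)=(-0.346575, 0.134102)
  term(m=+3) = (-0.053335, -0.019328)   from Y*(Ω₁)=(-0.295754, 0.233993), Y(Ω₂)=(0.079111, 0.127943)
  term(m=+4) = (-0.004613, 0.003047)   from Y*(Ω₁)=(-0.168662, -0.026311), Y(Ω₂)=(0.023953, -0.021800)
Σ over m = (-0.221736, 0.000000); ×(4π/9) → (-0.309602, 0.000000). Real part: -0.309602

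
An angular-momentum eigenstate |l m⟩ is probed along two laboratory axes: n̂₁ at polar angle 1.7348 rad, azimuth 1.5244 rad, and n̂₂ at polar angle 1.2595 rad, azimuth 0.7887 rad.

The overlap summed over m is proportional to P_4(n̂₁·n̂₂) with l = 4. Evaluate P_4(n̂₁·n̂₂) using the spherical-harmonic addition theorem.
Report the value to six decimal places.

Expand P_4 via completeness: Σ_{m} conj(Y_{4,m}) at Ω₁ times Y_{4,m} at Ω₂ —
  [-4]  conj(Y_{4,-4})(Ω₁) = (0.412055, -0.077362) ; Y_{4,-4}(Ω₂) = (-0.363363, 0.004799) ; Δ = (-0.149354, 0.030088)
  [-3]  conj(Y_{4,-3})(Ω₁) = (0.027227, 0.194345) ; Y_{4,-3}(Ω₂) = (-0.236155, -0.231522) ; Δ = (0.038565, -0.052199)
  [-2]  conj(Y_{4,-2})(Ω₁) = (0.263709, -0.024541) ; Y_{4,-2}(Ω₂) = (0.000687, 0.104063) ; Δ = (0.002735, 0.027426)
  [-1]  conj(Y_{4,-1})(Ω₁) = (0.009943, 0.214162) ; Y_{4,-1}(Ω₂) = (-0.227803, 0.229312) ; Δ = (-0.051375, -0.046507)
  [+0]  conj(Y_{4,0})(Ω₁) = (0.235390, -0.000000) ; Y_{4,0}(Ω₂) = (0.052214, 0.000000) ; Δ = (0.012291, 0.000000)
  [+1]  conj(Y_{4,1})(Ω₁) = (-0.009943, 0.214162) ; Y_{4,1}(Ω₂) = (0.227803, 0.229312) ; Δ = (-0.051375, 0.046507)
  [+2]  conj(Y_{4,2})(Ω₁) = (0.263709, 0.024541) ; Y_{4,2}(Ω₂) = (0.000687, -0.104063) ; Δ = (0.002735, -0.027426)
  [+3]  conj(Y_{4,3})(Ω₁) = (-0.027227, 0.194345) ; Y_{4,3}(Ω₂) = (0.236155, -0.231522) ; Δ = (0.038565, 0.052199)
  [+4]  conj(Y_{4,4})(Ω₁) = (0.412055, 0.077362) ; Y_{4,4}(Ω₂) = (-0.363363, -0.004799) ; Δ = (-0.149354, -0.030088)
Accumulated sum (-0.306567, 0.000000); after 4π/(2l+1) scaling, (-0.428049, 0.000000) ⇒ P_4 = -0.428049

-0.428049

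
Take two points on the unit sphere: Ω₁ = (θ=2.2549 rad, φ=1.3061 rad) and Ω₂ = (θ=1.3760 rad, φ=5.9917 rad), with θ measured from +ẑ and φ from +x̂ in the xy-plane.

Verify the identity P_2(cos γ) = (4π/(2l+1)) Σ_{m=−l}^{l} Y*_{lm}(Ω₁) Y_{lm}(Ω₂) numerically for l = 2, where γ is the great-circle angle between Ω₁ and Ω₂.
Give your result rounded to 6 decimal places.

-0.469457

Summing Y*_{l m}(θ₁,φ₁)·Y_{l m}(θ₂,φ₂) over m ∈ [−2, 2]; prefactor 4π/(2·2+1) = 2.513274:
  m=-2: Y*=(-0.200240, 0.117161)  Y=(0.310391, 0.204679)  product (-0.086133, -0.004619)
  m=-1: Y*=(-0.098989, -0.365196)  Y=(0.140523, 0.042161)  product (0.001487, -0.055492)
  m=+0: Y*=(0.062508, -0.000000)  Y=(-0.279940, 0.000000)  product (-0.017498, 0.000000)
  m=+1: Y*=(0.098989, -0.365196)  Y=(-0.140523, 0.042161)  product (0.001487, 0.055492)
  m=+2: Y*=(-0.200240, -0.117161)  Y=(0.310391, -0.204679)  product (-0.086133, 0.004619)
Σ over m = (-0.186791, 0.000000); ×(4π/5) → (-0.469457, 0.000000). Real part: -0.469457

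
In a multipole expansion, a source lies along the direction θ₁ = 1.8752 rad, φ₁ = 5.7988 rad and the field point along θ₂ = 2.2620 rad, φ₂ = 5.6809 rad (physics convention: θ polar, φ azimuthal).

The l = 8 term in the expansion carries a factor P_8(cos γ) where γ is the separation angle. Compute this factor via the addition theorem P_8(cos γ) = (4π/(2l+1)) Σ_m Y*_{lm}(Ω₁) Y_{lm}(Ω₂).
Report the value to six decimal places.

-0.369740

Summing Y*_{l m}(θ₁,φ₁)·Y_{l m}(θ₂,φ₂) over m ∈ [−8, 8]; prefactor 4π/(2·8+1) = 0.739198:
  [-8]  conj(Y_{8,-8})(Ω₁) = -0.26275 + 0.23680j ; Y_{8,-8}(Ω₂) = 0.00677 - 0.06365j ; Δ = 0.01330 + 0.01833j
  [-7]  conj(Y_{8,-7})(Ω₁) = 0.43078 - 0.10959j ; Y_{8,-7}(Ω₂) = 0.10089 + 0.18627j ; Δ = 0.06387 + 0.06919j
  [-6]  conj(Y_{8,-6})(Ω₁) = -0.09591 - 0.02299j ; Y_{8,-6}(Ω₂) = -0.35736 - 0.18248j ; Δ = 0.03008 + 0.02572j
  [-5]  conj(Y_{8,-5})(Ω₁) = -0.23937 - 0.20980j ; Y_{8,-5}(Ω₂) = 0.43198 - 0.05655j ; Δ = -0.11527 - 0.07709j
  [-4]  conj(Y_{8,-4})(Ω₁) = 0.08151 + 0.21220j ; Y_{8,-4}(Ω₂) = -0.10354 + 0.09311j ; Δ = -0.02820 - 0.01438j
  [-3]  conj(Y_{8,-3})(Ω₁) = -0.02612 + 0.22102j ; Y_{8,-3}(Ω₂) = -0.06703 + 0.27865j ; Δ = -0.05984 - 0.02209j
  [-2]  conj(Y_{8,-2})(Ω₁) = 0.15198 - 0.22119j ; Y_{8,-2}(Ω₂) = -0.11025 - 0.28747j ; Δ = -0.08034 - 0.01930j
  [-1]  conj(Y_{8,-1})(Ω₁) = 0.15557 - 0.08186j ; Y_{8,-1}(Ω₂) = -0.12896 - 0.08866j ; Δ = -0.02732 - 0.00324j
  [+0]  conj(Y_{8,0})(Ω₁) = -0.27764 + 0.00000j ; Y_{8,0}(Ω₂) = 0.33410 + 0.00000j ; Δ = -0.09276 + 0.00000j
  [+1]  conj(Y_{8,1})(Ω₁) = -0.15557 - 0.08186j ; Y_{8,1}(Ω₂) = 0.12896 - 0.08866j ; Δ = -0.02732 + 0.00324j
  [+2]  conj(Y_{8,2})(Ω₁) = 0.15198 + 0.22119j ; Y_{8,2}(Ω₂) = -0.11025 + 0.28747j ; Δ = -0.08034 + 0.01930j
  [+3]  conj(Y_{8,3})(Ω₁) = 0.02612 + 0.22102j ; Y_{8,3}(Ω₂) = 0.06703 + 0.27865j ; Δ = -0.05984 + 0.02209j
  [+4]  conj(Y_{8,4})(Ω₁) = 0.08151 - 0.21220j ; Y_{8,4}(Ω₂) = -0.10354 - 0.09311j ; Δ = -0.02820 + 0.01438j
  [+5]  conj(Y_{8,5})(Ω₁) = 0.23937 - 0.20980j ; Y_{8,5}(Ω₂) = -0.43198 - 0.05655j ; Δ = -0.11527 + 0.07709j
  [+6]  conj(Y_{8,6})(Ω₁) = -0.09591 + 0.02299j ; Y_{8,6}(Ω₂) = -0.35736 + 0.18248j ; Δ = 0.03008 - 0.02572j
  [+7]  conj(Y_{8,7})(Ω₁) = -0.43078 - 0.10959j ; Y_{8,7}(Ω₂) = -0.10089 + 0.18627j ; Δ = 0.06387 - 0.06919j
  [+8]  conj(Y_{8,8})(Ω₁) = -0.26275 - 0.23680j ; Y_{8,8}(Ω₂) = 0.00677 + 0.06365j ; Δ = 0.01330 - 0.01833j
Σ over m = -0.50019 + 0.00000j; ×(4π/17) → -0.36974 + 0.00000j. Real part: -0.369740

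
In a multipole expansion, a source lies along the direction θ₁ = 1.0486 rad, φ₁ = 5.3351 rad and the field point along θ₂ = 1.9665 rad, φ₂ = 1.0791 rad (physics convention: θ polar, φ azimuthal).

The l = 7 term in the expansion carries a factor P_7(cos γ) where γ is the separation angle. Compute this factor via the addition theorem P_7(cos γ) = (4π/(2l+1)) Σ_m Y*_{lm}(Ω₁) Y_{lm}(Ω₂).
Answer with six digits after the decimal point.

Addition theorem: P_7(cos γ) = (4π/15) Σ_m Y*_{lm}(Ω₁) Y_{lm}(Ω₂), m = −7…7:
  m=-7: (0.172374, -0.063589) × (0.084235, -0.272039) = (-0.002779, -0.052249)  (running Σ = (-0.002779, -0.052249))
  m=-6: (0.327700, 0.221638) × (-0.436994, 0.084684) = (-0.161972, -0.069104)  (running Σ = (-0.164750, -0.121352))
  m=-5: (0.011241, 0.400817) × (0.144313, 0.177327) = (-0.069454, 0.059836)  (running Σ = (-0.234204, -0.061516))
  m=-4: (-0.038494, 0.029309) × (-0.084513, 0.202148) = (-0.002671, -0.010258)  (running Σ = (-0.236876, -0.071775))
  m=-3: (0.314674, 0.096423) × (0.315738, -0.030311) = (0.102277, 0.020906)  (running Σ = (-0.134599, -0.050868))
  m=-2: (0.065882, 0.195284) × (0.051599, 0.077500) = (-0.011735, 0.015182)  (running Σ = (-0.146333, -0.035686))
  m=-1: (0.147053, -0.204806) × (0.154094, -0.287721) = (-0.036267, -0.073870)  (running Σ = (-0.182600, -0.109556))
  m=0: (0.241162, -0.000000) × (0.054988, 0.000000) = (0.013261, 0.000000)  (running Σ = (-0.169339, -0.109556))
  m=1: (-0.147053, -0.204806) × (-0.154094, -0.287721) = (-0.036267, 0.073870)  (running Σ = (-0.205606, -0.035686))
  m=2: (0.065882, -0.195284) × (0.051599, -0.077500) = (-0.011735, -0.015182)  (running Σ = (-0.217341, -0.050868))
  m=3: (-0.314674, 0.096423) × (-0.315738, -0.030311) = (0.102277, -0.020906)  (running Σ = (-0.115064, -0.071775))
  m=4: (-0.038494, -0.029309) × (-0.084513, -0.202148) = (-0.002671, 0.010258)  (running Σ = (-0.117736, -0.061516))
  m=5: (-0.011241, 0.400817) × (-0.144313, 0.177327) = (-0.069454, -0.059836)  (running Σ = (-0.187189, -0.121352))
  m=6: (0.327700, -0.221638) × (-0.436994, -0.084684) = (-0.161972, 0.069104)  (running Σ = (-0.349161, -0.052249))
  m=7: (-0.172374, -0.063589) × (-0.084235, -0.272039) = (-0.002779, 0.052249)  (running Σ = (-0.351940, -0.000000))
Accumulated sum (-0.351940, -0.000000); after 4π/(2l+1) scaling, (-0.294840, -0.000000) ⇒ P_7 = -0.294840

-0.294840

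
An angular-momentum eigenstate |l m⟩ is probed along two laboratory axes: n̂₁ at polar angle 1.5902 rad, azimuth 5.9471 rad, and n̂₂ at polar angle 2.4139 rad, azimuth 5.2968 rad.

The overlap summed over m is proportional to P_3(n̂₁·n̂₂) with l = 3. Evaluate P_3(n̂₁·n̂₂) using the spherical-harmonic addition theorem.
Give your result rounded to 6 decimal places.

-0.413684

Addition theorem: P_3(cos γ) = (4π/7) Σ_m Y*_{lm}(Ω₁) Y_{lm}(Ω₂), m = −3…3:
  term(m=-3) = -0.018995+0.047543i   from Y*(Ω₁)=+0.222395-0.352732i, Y(Ω₂)=-0.120742+0.022275i
  term(m=-2) = +0.001786+0.006449i   from Y*(Ω₁)=-0.015510+0.012343i, Y(Ω₂)=+0.132091-0.310713i
  term(m=-1) = -0.098652-0.075043i   from Y*(Ω₁)=-0.304468+0.106362i, Y(Ω₂)=+0.212038+0.320545i
  term(m=+0) = +0.001283+0.000000i   from Y*(Ω₁)=+0.021708-0.000000i, Y(Ω₂)=+0.059106+0.000000i
  term(m=+1) = -0.098652+0.075043i   from Y*(Ω₁)=+0.304468+0.106362i, Y(Ω₂)=-0.212038+0.320545i
  term(m=+2) = +0.001786-0.006449i   from Y*(Ω₁)=-0.015510-0.012343i, Y(Ω₂)=+0.132091+0.310713i
  term(m=+3) = -0.018995-0.047543i   from Y*(Ω₁)=-0.222395-0.352732i, Y(Ω₂)=+0.120742+0.022275i
Accumulated sum -0.230440+0.000000i; after 4π/(2l+1) scaling, -0.413684+0.000000i ⇒ P_3 = -0.413684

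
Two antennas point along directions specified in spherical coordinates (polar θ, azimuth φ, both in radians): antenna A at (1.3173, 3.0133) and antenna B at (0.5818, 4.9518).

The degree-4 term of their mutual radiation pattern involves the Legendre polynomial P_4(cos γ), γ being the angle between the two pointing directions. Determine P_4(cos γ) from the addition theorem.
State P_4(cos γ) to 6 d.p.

Summing Y*_{l m}(θ₁,φ₁)·Y_{l m}(θ₂,φ₂) over m ∈ [−4, 4]; prefactor 4π/(2·4+1) = 1.396263:
  [-4]  conj(Y_{4,-4})(Ω₁) = (0.338560, -0.190788) ; Y_{4,-4}(Ω₂) = (0.023223, -0.033005) ; Δ = (0.001565, -0.015605)
  [-3]  conj(Y_{4,-3})(Ω₁) = (-0.263930, 0.106913) ; Y_{4,-3}(Ω₂) = (-0.114198, -0.130669) ; Δ = (0.044110, 0.022278)
  [-2]  conj(Y_{4,-2})(Ω₁) = (-0.169722, 0.044530) ; Y_{4,-2}(Ω₂) = (-0.348427, 0.180873) ; Δ = (0.051081, -0.046213)
  [-1]  conj(Y_{4,-1})(Ω₁) = (0.291579, -0.037614) ; Y_{4,-1}(Ω₂) = (0.097146, 0.397987) ; Δ = (0.043296, 0.112391)
  [+0]  conj(Y_{4,0})(Ω₁) = (0.132400, -0.000000) ; Y_{4,0}(Ω₂) = (-0.093886, 0.000000) ; Δ = (-0.012431, 0.000000)
  [+1]  conj(Y_{4,1})(Ω₁) = (-0.291579, -0.037614) ; Y_{4,1}(Ω₂) = (-0.097146, 0.397987) ; Δ = (0.043296, -0.112391)
  [+2]  conj(Y_{4,2})(Ω₁) = (-0.169722, -0.044530) ; Y_{4,2}(Ω₂) = (-0.348427, -0.180873) ; Δ = (0.051081, 0.046213)
  [+3]  conj(Y_{4,3})(Ω₁) = (0.263930, 0.106913) ; Y_{4,3}(Ω₂) = (0.114198, -0.130669) ; Δ = (0.044110, -0.022278)
  [+4]  conj(Y_{4,4})(Ω₁) = (0.338560, 0.190788) ; Y_{4,4}(Ω₂) = (0.023223, 0.033005) ; Δ = (0.001565, 0.015605)
Total Σ_m = (0.267675, -0.000000). Multiply by 1.396263: (0.373745, -0.000000). P_4(cos γ) = 0.373745

0.373745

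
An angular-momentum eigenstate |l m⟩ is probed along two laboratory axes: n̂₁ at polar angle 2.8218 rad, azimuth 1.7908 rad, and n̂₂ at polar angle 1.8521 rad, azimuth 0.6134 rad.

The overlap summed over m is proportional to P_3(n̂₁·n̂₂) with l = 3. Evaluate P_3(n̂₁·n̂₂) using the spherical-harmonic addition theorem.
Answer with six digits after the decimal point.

Expand P_3 via completeness: Σ_{m} conj(Y_{3,m}) at Ω₁ times Y_{3,m} at Ω₂ —
  term(m=-3) = (-0.004434, -0.001826)   from Y*(Ω₁)=(0.007948, -0.010240), Y(Ω₂)=(-0.098461, -0.356591)
  term(m=-2) = (-0.017728, 0.017777)   from Y*(Ω₁)=(0.086748, 0.040840), Y(Ω₂)=(-0.088308, 0.246507)
  term(m=-1) = (-0.026057, -0.062783)   from Y*(Ω₁)=(-0.077732, 0.347603), Y(Ω₂)=(-0.156049, 0.109858)
  term(m=+0) = (-0.144499, -0.000000)   from Y*(Ω₁)=(-0.533460, -0.000000), Y(Ω₂)=(0.270871, 0.000000)
  term(m=+1) = (-0.026057, 0.062783)   from Y*(Ω₁)=(0.077732, 0.347603), Y(Ω₂)=(0.156049, 0.109858)
  term(m=+2) = (-0.017728, -0.017777)   from Y*(Ω₁)=(0.086748, -0.040840), Y(Ω₂)=(-0.088308, -0.246507)
  term(m=+3) = (-0.004434, 0.001826)   from Y*(Ω₁)=(-0.007948, -0.010240), Y(Ω₂)=(0.098461, -0.356591)
Accumulated sum (-0.240937, 0.000000); after 4π/(2l+1) scaling, (-0.432528, 0.000000) ⇒ P_3 = -0.432528

-0.432528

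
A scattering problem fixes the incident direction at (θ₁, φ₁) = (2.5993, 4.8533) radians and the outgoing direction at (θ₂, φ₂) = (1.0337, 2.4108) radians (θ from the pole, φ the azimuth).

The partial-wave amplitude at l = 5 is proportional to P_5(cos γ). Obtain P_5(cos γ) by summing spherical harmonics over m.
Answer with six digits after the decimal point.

Term-by-term m-sum for l=5 (normalisation 4π/11 = 1.142397):
  term(m=-5) = (0.003465, -0.001280)   from Y*(Ω₁)=(0.011007, -0.012948), Y(Ω₂)=(0.189416, 0.106542)
  term(m=-4) = (0.034347, 0.012352)   from Y*(Ω₁)=(-0.075395, -0.047652), Y(Ω₂)=(-0.399520, 0.088679)
  term(m=-3) = (0.039837, 0.068543)   from Y*(Ω₁)=(-0.109311, 0.242992), Y(Ω₂)=(0.173265, -0.241889)
  term(m=-2) = (0.010959, -0.062857)   from Y*(Ω₁)=(0.446022, 0.129136), Y(Ω₂)=(-0.014977, -0.136593)
  term(m=-1) = (0.086717, -0.072906)   from Y*(Ω₁)=(0.047169, -0.332526), Y(Ω₂)=(0.251188, 0.225151)
  term(m=+0) = (0.014558, 0.000000)   from Y*(Ω₁)=(0.245065, -0.000000), Y(Ω₂)=(0.059403, 0.000000)
  term(m=+1) = (0.086717, 0.072906)   from Y*(Ω₁)=(-0.047169, -0.332526), Y(Ω₂)=(-0.251188, 0.225151)
  term(m=+2) = (0.010959, 0.062857)   from Y*(Ω₁)=(0.446022, -0.129136), Y(Ω₂)=(-0.014977, 0.136593)
  term(m=+3) = (0.039837, -0.068543)   from Y*(Ω₁)=(0.109311, 0.242992), Y(Ω₂)=(-0.173265, -0.241889)
  term(m=+4) = (0.034347, -0.012352)   from Y*(Ω₁)=(-0.075395, 0.047652), Y(Ω₂)=(-0.399520, -0.088679)
  term(m=+5) = (0.003465, 0.001280)   from Y*(Ω₁)=(-0.011007, -0.012948), Y(Ω₂)=(-0.189416, 0.106542)
Accumulated sum (0.365208, -0.000000); after 4π/(2l+1) scaling, (0.417213, -0.000000) ⇒ P_5 = 0.417213

0.417213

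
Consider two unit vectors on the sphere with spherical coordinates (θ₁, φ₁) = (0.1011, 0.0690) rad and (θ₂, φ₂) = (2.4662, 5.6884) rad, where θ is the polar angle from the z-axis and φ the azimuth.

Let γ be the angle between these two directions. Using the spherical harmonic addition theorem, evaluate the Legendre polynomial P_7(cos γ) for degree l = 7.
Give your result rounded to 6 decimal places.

-0.057186

Expand P_7 via completeness: Σ_{m} conj(Y_{7,m}) at Ω₁ times Y_{7,m} at Ω₂ —
  [-7]  conj(Y_{7,-7})(Ω₁) = +0.000000+0.000000i ; Y_{7,-7}(Ω₂) = -0.009741-0.015928i ; Δ = -0.000000-0.000000i
  [-6]  conj(Y_{7,-6})(Ω₁) = +0.000002+0.000001i ; Y_{7,-6}(Ω₂) = +0.079372+0.036125i ; Δ = +0.000000+0.000000i
  [-5]  conj(Y_{7,-5})(Ω₁) = +0.000043+0.000015i ; Y_{7,-5}(Ω₂) = -0.239096+0.040468i ; Δ = -0.000011-0.000002i
  [-4]  conj(Y_{7,-4})(Ω₁) = +0.000719+0.000204i ; Y_{7,-4}(Ω₂) = +0.311253-0.297286i ; Δ = +0.000284-0.000150i
  [-3]  conj(Y_{7,-3})(Ω₁) = +0.008657+0.001818i ; Y_{7,-3}(Ω₂) = -0.090851+0.418925i ; Δ = -0.001548+0.003462i
  [-2]  conj(Y_{7,-2})(Ω₁) = +0.072594+0.010082i ; Y_{7,-2}(Ω₂) = -0.018712-0.046683i ; Δ = -0.000888-0.003578i
  [-1]  conj(Y_{7,-1})(Ω₁) = +0.383830+0.026526i ; Y_{7,-1}(Ω₂) = -0.313340-0.211977i ; Δ = -0.114646-0.089675i
  [+0]  conj(Y_{7,0})(Ω₁) = +0.941649-0.000000i ; Y_{7,0}(Ω₂) = +0.175602+0.000000i ; Δ = +0.165355+0.000000i
  [+1]  conj(Y_{7,1})(Ω₁) = -0.383830+0.026526i ; Y_{7,1}(Ω₂) = +0.313340-0.211977i ; Δ = -0.114646+0.089675i
  [+2]  conj(Y_{7,2})(Ω₁) = +0.072594-0.010082i ; Y_{7,2}(Ω₂) = -0.018712+0.046683i ; Δ = -0.000888+0.003578i
  [+3]  conj(Y_{7,3})(Ω₁) = -0.008657+0.001818i ; Y_{7,3}(Ω₂) = +0.090851+0.418925i ; Δ = -0.001548-0.003462i
  [+4]  conj(Y_{7,4})(Ω₁) = +0.000719-0.000204i ; Y_{7,4}(Ω₂) = +0.311253+0.297286i ; Δ = +0.000284+0.000150i
  [+5]  conj(Y_{7,5})(Ω₁) = -0.000043+0.000015i ; Y_{7,5}(Ω₂) = +0.239096+0.040468i ; Δ = -0.000011+0.000002i
  [+6]  conj(Y_{7,6})(Ω₁) = +0.000002-0.000001i ; Y_{7,6}(Ω₂) = +0.079372-0.036125i ; Δ = +0.000000-0.000000i
  [+7]  conj(Y_{7,7})(Ω₁) = -0.000000+0.000000i ; Y_{7,7}(Ω₂) = +0.009741-0.015928i ; Δ = -0.000000+0.000000i
Accumulated sum -0.068261-0.000000i; after 4π/(2l+1) scaling, -0.057186-0.000000i ⇒ P_7 = -0.057186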